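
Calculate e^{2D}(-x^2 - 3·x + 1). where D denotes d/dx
- x^{2} - 7 x - 9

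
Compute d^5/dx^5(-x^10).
- 30240 x^{5}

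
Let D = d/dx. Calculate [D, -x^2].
- 2 x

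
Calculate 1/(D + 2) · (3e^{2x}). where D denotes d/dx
\frac{3 e^{2 x}}{4}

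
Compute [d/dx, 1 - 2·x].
-2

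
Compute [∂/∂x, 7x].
7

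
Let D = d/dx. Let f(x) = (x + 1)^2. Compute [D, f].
2 x + 2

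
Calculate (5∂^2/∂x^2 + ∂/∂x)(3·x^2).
6 x + 30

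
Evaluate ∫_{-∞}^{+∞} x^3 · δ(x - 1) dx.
1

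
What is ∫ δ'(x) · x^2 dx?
0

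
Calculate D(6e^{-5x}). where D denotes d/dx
- 30 e^{- 5 x}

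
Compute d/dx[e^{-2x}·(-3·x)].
3 \left(2 x - 1\right) e^{- 2 x}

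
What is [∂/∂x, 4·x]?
4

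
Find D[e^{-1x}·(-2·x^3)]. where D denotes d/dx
2 x^{2} \left(x - 3\right) e^{- x}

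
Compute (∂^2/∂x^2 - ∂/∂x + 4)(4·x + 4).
16 x + 12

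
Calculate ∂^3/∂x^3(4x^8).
1344 x^{5}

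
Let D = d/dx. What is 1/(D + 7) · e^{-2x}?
\frac{e^{- 2 x}}{5}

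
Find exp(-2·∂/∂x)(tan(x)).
\tan{\left(x - 2 \right)}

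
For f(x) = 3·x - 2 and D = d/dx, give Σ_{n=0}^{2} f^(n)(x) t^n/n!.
3 t + 3 x - 2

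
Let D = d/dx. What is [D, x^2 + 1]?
2 x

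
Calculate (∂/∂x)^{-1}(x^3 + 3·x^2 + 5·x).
\frac{x^{4}}{4} + x^{3} + \frac{5 x^{2}}{2}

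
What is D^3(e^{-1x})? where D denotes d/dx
- e^{- x}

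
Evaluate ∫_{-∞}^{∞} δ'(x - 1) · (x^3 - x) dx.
-2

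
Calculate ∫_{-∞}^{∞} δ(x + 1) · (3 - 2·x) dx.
5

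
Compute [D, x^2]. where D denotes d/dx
2 x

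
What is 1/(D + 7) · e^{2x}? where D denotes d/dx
\frac{e^{2 x}}{9}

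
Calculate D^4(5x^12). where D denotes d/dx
59400 x^{8}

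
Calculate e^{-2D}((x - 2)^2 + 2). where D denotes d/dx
x^{2} - 8 x + 18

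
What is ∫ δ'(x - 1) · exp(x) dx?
- e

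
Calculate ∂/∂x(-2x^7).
- 14 x^{6}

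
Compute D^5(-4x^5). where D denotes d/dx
-480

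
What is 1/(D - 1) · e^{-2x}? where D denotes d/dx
- \frac{e^{- 2 x}}{3}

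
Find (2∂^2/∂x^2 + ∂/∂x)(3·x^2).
6 x + 12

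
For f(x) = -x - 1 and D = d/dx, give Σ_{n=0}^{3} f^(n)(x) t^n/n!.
- t - x - 1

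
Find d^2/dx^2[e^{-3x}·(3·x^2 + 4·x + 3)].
9 \left(3 x^{2} + 1\right) e^{- 3 x}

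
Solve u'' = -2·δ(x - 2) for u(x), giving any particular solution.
-|x - 2|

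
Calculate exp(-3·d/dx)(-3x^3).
- 3 x^{3} + 27 x^{2} - 81 x + 81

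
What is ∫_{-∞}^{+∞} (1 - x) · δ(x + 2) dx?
3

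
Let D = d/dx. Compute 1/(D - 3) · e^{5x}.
\frac{e^{5 x}}{2}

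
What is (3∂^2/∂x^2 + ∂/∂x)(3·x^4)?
12 x^{2} \left(x + 9\right)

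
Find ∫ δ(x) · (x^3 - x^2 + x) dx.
0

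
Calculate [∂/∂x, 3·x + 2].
3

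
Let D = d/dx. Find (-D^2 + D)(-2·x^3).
6 x \left(2 - x\right)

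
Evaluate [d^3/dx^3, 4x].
12\frac{d^{2}}{dx^{2}}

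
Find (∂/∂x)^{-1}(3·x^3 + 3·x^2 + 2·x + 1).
\frac{3 x^{4}}{4} + x^{3} + x^{2} + x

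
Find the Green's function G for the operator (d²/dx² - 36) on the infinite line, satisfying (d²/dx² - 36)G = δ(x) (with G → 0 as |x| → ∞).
-\frac{e^{-6|x|}}{12}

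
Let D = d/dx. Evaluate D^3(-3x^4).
- 72 x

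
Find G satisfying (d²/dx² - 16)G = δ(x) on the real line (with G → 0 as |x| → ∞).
-\frac{e^{-4|x|}}{8}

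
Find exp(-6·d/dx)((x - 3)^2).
x^{2} - 18 x + 81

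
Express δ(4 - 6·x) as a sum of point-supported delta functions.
\frac{\delta(x - 2/3)}{6}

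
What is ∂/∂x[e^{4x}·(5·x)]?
\left(20 x + 5\right) e^{4 x}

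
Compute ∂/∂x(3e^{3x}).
9 e^{3 x}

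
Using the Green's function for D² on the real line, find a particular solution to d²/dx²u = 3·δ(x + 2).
\frac{3|x + 2|}{2}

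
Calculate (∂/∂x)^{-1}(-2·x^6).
- \frac{2 x^{7}}{7}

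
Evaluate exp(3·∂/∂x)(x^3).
x^{3} + 9 x^{2} + 27 x + 27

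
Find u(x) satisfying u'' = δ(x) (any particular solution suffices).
\frac{|x|}{2}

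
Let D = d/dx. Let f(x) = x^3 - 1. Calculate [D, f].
3 x^{2}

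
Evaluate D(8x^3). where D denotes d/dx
24 x^{2}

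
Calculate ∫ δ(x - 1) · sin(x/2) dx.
\sin{\left(\frac{1}{2} \right)}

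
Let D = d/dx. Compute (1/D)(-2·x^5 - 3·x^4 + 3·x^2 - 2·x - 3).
- \frac{x^{6}}{3} - \frac{3 x^{5}}{5} + x^{3} - x^{2} - 3 x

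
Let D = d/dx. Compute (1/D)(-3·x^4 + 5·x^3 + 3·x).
- \frac{3 x^{5}}{5} + \frac{5 x^{4}}{4} + \frac{3 x^{2}}{2}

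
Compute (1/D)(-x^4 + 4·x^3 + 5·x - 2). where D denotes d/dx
- \frac{x^{5}}{5} + x^{4} + \frac{5 x^{2}}{2} - 2 x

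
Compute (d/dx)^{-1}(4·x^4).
\frac{4 x^{5}}{5}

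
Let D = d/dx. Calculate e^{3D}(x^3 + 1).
x^{3} + 9 x^{2} + 27 x + 28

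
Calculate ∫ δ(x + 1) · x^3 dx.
-1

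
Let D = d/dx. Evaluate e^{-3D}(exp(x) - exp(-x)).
- e^{3 - x} + e^{x - 3}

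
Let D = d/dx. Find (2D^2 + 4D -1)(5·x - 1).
21 - 5 x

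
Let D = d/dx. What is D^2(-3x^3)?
- 18 x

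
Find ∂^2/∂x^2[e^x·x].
\left(x + 2\right) e^{x}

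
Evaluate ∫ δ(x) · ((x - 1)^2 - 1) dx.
0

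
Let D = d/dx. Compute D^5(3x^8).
20160 x^{3}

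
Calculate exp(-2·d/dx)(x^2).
x^{2} - 4 x + 4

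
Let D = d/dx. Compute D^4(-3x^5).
- 360 x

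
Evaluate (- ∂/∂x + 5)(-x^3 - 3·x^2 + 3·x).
- 5 x^{3} - 12 x^{2} + 21 x - 3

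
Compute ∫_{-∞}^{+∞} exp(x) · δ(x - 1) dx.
e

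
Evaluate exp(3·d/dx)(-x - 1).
- x - 4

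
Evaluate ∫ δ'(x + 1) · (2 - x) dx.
1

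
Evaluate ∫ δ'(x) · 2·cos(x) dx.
0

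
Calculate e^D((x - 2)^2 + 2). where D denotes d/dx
x^{2} - 2 x + 3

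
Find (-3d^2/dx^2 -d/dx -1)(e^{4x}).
- 53 e^{4 x}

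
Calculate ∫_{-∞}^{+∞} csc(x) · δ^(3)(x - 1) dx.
\left(6 \cot^{2}{\left(1 \right)} + 5\right) \cot{\left(1 \right)} \csc{\left(1 \right)}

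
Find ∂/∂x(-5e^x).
- 5 e^{x}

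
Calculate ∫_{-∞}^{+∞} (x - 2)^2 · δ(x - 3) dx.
1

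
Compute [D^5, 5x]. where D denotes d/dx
25D^{4}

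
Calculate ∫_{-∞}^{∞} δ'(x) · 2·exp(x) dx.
-2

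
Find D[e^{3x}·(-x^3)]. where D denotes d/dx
3 x^{2} \left(- x - 1\right) e^{3 x}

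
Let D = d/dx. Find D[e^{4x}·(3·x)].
\left(12 x + 3\right) e^{4 x}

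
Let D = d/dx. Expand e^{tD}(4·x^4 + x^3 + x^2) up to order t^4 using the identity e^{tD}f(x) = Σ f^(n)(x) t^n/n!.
4 t^{4} + t^{3} \left(16 x + 1\right) + t^{2} \left(24 x^{2} + 3 x + 1\right) + t x \left(16 x^{2} + 3 x + 2\right) + 4 x^{4} + x^{3} + x^{2}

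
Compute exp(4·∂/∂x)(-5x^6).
- 5 x^{6} - 120 x^{5} - 1200 x^{4} - 6400 x^{3} - 19200 x^{2} - 30720 x - 20480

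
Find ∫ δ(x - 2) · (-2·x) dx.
-4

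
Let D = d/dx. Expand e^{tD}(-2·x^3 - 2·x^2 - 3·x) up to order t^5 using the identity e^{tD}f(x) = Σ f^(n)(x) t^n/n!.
- 2 t^{3} - 2 t^{2} \left(3 x + 1\right) - t \left(6 x^{2} + 4 x + 3\right) - 2 x^{3} - 2 x^{2} - 3 x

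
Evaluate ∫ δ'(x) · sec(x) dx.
0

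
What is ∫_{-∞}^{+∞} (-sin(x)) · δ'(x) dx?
1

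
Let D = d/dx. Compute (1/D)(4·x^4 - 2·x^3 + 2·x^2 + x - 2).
\frac{4 x^{5}}{5} - \frac{x^{4}}{2} + \frac{2 x^{3}}{3} + \frac{x^{2}}{2} - 2 x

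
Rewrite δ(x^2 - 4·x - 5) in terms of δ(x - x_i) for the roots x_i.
\frac{\delta(x + 1) + \delta(x - 5)}{6}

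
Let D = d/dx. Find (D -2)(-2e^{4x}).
- 4 e^{4 x}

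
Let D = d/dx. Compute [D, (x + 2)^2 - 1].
2 x + 4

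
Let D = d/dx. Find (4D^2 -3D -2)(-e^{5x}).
- 83 e^{5 x}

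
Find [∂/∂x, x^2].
2 x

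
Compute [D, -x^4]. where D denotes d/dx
- 4 x^{3}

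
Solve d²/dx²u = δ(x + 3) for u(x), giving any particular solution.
\frac{|x + 3|}{2}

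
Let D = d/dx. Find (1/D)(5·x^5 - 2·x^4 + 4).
\frac{5 x^{6}}{6} - \frac{2 x^{5}}{5} + 4 x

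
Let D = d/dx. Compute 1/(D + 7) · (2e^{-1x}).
\frac{e^{- x}}{3}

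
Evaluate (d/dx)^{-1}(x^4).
\frac{x^{5}}{5}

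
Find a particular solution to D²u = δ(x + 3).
\frac{|x + 3|}{2}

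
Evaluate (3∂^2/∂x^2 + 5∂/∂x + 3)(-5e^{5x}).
- 515 e^{5 x}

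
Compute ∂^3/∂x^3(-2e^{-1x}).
2 e^{- x}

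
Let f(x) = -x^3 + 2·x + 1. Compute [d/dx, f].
2 - 3 x^{2}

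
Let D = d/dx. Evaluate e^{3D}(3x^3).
3 x^{3} + 27 x^{2} + 81 x + 81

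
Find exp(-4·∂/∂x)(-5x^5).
- 5 x^{5} + 100 x^{4} - 800 x^{3} + 3200 x^{2} - 6400 x + 5120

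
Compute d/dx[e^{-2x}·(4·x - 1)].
2 \left(3 - 4 x\right) e^{- 2 x}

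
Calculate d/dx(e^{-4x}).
- 4 e^{- 4 x}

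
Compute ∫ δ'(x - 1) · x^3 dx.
-3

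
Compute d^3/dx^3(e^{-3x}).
- 27 e^{- 3 x}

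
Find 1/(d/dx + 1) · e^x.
\frac{e^{x}}{2}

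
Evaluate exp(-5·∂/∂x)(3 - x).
8 - x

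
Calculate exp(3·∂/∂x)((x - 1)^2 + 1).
x^{2} + 4 x + 5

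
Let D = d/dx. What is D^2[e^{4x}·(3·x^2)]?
\left(48 x^{2} + 48 x + 6\right) e^{4 x}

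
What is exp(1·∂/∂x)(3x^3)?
3 x^{3} + 9 x^{2} + 9 x + 3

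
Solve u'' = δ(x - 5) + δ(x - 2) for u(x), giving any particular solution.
\frac{|x - 5|}{2} + \frac{|x - 2|}{2}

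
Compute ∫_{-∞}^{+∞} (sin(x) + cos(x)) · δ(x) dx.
1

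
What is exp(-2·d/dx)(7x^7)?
7 x^{7} - 98 x^{6} + 588 x^{5} - 1960 x^{4} + 3920 x^{3} - 4704 x^{2} + 3136 x - 896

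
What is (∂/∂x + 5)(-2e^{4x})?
- 18 e^{4 x}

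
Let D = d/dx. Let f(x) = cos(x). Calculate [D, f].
- \sin{\left(x \right)}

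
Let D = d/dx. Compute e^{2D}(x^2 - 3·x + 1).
x^{2} + x - 1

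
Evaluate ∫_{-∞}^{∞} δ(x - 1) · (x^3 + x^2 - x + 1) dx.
2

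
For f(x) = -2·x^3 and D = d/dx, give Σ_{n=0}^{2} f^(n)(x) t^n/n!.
2 x \left(- 3 t^{2} - 3 t x - x^{2}\right)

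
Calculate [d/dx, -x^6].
- 6 x^{5}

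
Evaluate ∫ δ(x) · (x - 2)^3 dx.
-8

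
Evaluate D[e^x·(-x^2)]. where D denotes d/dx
x \left(- x - 2\right) e^{x}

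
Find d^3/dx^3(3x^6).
360 x^{3}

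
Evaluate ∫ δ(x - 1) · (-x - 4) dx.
-5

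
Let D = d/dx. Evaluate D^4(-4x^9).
- 12096 x^{5}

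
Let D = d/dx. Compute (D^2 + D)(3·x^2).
6 x + 6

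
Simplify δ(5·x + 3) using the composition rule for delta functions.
\frac{\delta(x + 3/5)}{5}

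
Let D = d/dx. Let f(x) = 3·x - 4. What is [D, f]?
3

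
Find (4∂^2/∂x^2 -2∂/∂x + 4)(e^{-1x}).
10 e^{- x}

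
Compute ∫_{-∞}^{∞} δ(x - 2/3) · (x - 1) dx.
- \frac{1}{3}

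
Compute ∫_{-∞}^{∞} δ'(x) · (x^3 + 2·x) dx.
-2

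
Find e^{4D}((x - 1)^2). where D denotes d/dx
x^{2} + 6 x + 9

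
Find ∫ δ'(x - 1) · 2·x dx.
-2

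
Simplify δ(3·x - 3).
\frac{\delta(x - 1)}{3}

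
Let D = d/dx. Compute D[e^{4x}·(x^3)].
x^{2} \left(4 x + 3\right) e^{4 x}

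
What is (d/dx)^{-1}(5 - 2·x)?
- x^{2} + 5 x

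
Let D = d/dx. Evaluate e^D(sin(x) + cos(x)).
\sqrt{2} \sin{\left(x + \frac{\pi}{4} + 1 \right)}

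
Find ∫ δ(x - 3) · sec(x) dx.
\sec{\left(3 \right)}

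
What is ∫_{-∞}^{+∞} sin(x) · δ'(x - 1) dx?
- \cos{\left(1 \right)}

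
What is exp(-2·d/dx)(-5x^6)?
- 5 x^{6} + 60 x^{5} - 300 x^{4} + 800 x^{3} - 1200 x^{2} + 960 x - 320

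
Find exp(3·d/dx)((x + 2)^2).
x^{2} + 10 x + 25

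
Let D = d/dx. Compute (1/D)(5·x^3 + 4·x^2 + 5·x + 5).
\frac{5 x^{4}}{4} + \frac{4 x^{3}}{3} + \frac{5 x^{2}}{2} + 5 x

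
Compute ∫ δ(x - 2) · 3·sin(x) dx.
3 \sin{\left(2 \right)}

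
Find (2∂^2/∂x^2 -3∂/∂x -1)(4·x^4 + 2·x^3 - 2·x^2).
- 4 x^{4} - 50 x^{3} + 80 x^{2} + 36 x - 8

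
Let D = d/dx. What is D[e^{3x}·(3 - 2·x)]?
\left(7 - 6 x\right) e^{3 x}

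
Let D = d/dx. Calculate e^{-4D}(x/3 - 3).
\frac{x}{3} - \frac{13}{3}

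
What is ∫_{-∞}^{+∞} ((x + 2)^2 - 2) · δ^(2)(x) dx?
2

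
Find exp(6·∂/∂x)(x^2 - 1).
x^{2} + 12 x + 35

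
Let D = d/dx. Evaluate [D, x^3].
3 x^{2}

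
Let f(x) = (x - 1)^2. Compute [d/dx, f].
2 x - 2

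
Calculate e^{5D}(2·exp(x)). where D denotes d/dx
2 e^{x + 5}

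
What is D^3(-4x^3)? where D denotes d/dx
-24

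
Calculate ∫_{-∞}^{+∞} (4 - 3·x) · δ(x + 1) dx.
7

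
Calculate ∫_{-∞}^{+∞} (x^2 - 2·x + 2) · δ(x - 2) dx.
2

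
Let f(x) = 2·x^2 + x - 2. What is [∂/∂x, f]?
4 x + 1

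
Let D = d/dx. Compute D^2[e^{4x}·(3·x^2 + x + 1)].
\left(48 x^{2} + 64 x + 30\right) e^{4 x}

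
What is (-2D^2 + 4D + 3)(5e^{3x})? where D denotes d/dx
- 15 e^{3 x}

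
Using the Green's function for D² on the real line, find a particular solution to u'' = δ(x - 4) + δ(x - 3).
\frac{|x - 4|}{2} + \frac{|x - 3|}{2}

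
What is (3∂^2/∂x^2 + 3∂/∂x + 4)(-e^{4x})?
- 64 e^{4 x}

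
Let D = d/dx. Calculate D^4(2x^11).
15840 x^{7}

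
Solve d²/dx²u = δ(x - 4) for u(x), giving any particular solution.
\frac{|x - 4|}{2}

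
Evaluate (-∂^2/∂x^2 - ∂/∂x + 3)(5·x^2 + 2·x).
15 x^{2} - 4 x - 12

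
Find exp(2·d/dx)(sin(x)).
\sin{\left(x + 2 \right)}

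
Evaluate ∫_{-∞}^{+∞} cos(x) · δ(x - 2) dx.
\cos{\left(2 \right)}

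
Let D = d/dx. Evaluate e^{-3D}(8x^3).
8 x^{3} - 72 x^{2} + 216 x - 216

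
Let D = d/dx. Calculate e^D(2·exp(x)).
2 e^{x + 1}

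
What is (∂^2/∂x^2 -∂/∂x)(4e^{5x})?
80 e^{5 x}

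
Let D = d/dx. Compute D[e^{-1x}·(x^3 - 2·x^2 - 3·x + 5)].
\left(- x^{3} + 5 x^{2} - x - 8\right) e^{- x}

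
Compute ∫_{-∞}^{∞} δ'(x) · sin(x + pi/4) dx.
- \frac{\sqrt{2}}{2}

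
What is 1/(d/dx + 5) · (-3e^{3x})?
- \frac{3 e^{3 x}}{8}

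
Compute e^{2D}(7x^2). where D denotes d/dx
7 x^{2} + 28 x + 28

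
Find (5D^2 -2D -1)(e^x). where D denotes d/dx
2 e^{x}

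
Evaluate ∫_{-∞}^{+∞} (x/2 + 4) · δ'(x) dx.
- \frac{1}{2}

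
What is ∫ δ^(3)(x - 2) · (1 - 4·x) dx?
0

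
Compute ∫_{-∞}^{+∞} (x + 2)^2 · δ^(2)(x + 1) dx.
2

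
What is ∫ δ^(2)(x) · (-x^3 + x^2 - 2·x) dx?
2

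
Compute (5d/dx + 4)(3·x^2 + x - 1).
12 x^{2} + 34 x + 1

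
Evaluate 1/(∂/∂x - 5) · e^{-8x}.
- \frac{e^{- 8 x}}{13}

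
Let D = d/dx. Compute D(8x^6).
48 x^{5}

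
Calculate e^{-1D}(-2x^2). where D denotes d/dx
- 2 x^{2} + 4 x - 2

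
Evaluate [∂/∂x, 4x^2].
8 x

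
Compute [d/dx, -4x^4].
- 16 x^{3}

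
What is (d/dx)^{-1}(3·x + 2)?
\frac{3 x^{2}}{2} + 2 x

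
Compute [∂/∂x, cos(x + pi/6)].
- \sin{\left(x + \frac{\pi}{6} \right)}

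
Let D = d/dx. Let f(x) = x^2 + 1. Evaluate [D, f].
2 x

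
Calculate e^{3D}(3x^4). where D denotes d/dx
3 x^{4} + 36 x^{3} + 162 x^{2} + 324 x + 243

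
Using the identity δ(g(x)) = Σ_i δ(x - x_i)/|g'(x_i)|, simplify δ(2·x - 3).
\frac{\delta(x - 3/2)}{2}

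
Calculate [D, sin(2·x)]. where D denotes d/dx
2 \cos{\left(2 x \right)}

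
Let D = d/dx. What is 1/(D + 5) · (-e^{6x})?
- \frac{e^{6 x}}{11}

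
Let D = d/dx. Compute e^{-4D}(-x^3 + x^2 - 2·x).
- x^{3} + 13 x^{2} - 58 x + 88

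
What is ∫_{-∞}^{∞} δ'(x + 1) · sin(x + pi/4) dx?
- \sin{\left(\frac{\pi}{4} + 1 \right)}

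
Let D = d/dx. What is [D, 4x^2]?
8 x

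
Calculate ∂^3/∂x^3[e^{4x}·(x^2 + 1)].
\left(64 x^{2} + 96 x + 88\right) e^{4 x}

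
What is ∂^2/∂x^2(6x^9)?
432 x^{7}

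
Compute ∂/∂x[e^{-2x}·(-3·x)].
3 \left(2 x - 1\right) e^{- 2 x}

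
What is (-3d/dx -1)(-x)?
x + 3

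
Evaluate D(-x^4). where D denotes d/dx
- 4 x^{3}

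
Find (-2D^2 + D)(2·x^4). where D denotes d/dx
8 x^{2} \left(x - 6\right)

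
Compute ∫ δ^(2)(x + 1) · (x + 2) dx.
0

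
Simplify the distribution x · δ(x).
0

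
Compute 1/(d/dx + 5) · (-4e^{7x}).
- \frac{e^{7 x}}{3}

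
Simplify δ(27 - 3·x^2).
\frac{\delta(x - 3) + \delta(x + 3)}{18}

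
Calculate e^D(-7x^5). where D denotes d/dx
- 7 x^{5} - 35 x^{4} - 70 x^{3} - 70 x^{2} - 35 x - 7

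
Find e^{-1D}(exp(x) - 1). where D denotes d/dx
e^{x - 1} - 1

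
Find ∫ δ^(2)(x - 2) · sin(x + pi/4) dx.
- \sin{\left(\frac{\pi}{4} + 2 \right)}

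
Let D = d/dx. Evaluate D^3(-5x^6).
- 600 x^{3}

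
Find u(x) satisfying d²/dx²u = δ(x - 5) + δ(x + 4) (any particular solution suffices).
\frac{|x - 5|}{2} + \frac{|x + 4|}{2}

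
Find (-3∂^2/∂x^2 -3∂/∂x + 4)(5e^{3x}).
- 160 e^{3 x}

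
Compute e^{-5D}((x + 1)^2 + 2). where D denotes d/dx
x^{2} - 8 x + 18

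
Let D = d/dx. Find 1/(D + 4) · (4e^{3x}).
\frac{4 e^{3 x}}{7}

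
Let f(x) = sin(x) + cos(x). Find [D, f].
- \sin{\left(x \right)} + \cos{\left(x \right)}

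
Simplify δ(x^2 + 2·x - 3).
\frac{\delta(x + 3) + \delta(x - 1)}{4}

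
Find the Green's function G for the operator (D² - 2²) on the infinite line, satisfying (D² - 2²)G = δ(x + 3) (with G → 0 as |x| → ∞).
-\frac{e^{-2|x + 3|}}{4}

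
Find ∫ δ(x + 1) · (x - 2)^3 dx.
-27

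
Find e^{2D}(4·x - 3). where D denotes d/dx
4 x + 5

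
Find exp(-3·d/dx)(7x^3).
7 x^{3} - 63 x^{2} + 189 x - 189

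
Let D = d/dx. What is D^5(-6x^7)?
- 15120 x^{2}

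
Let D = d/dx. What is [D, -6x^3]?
- 18 x^{2}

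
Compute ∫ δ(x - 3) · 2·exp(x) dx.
2 e^{3}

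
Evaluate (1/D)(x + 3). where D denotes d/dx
\frac{x^{2}}{2} + 3 x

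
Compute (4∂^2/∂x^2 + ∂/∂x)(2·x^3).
6 x \left(x + 8\right)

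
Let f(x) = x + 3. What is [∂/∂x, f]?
1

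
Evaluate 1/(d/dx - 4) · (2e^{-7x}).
- \frac{2 e^{- 7 x}}{11}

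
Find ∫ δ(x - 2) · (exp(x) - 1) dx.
-1 + e^{2}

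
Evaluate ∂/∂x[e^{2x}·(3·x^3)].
x^{2} \left(6 x + 9\right) e^{2 x}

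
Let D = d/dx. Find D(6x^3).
18 x^{2}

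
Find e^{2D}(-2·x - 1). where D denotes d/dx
- 2 x - 5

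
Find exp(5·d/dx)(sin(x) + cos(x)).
\sqrt{2} \sin{\left(x + \frac{\pi}{4} + 5 \right)}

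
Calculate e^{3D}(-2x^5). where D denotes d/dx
- 2 x^{5} - 30 x^{4} - 180 x^{3} - 540 x^{2} - 810 x - 486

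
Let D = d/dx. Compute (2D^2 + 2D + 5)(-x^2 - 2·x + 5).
- 5 x^{2} - 14 x + 17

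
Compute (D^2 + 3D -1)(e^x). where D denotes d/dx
3 e^{x}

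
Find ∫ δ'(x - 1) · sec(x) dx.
- \tan{\left(1 \right)} \sec{\left(1 \right)}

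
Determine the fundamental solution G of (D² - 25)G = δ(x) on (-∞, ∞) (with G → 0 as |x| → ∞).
-\frac{e^{-5|x|}}{10}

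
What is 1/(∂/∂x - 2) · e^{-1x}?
- \frac{e^{- x}}{3}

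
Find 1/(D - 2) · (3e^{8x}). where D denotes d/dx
\frac{e^{8 x}}{2}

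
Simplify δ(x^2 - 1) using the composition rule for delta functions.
\frac{\delta(x - 1) + \delta(x + 1)}{2}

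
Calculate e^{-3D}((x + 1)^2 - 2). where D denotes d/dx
x^{2} - 4 x + 2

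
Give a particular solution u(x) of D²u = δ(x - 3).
\frac{|x - 3|}{2}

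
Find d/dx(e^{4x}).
4 e^{4 x}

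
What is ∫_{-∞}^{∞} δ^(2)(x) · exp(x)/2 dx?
\frac{1}{2}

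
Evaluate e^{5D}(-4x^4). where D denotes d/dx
- 4 x^{4} - 80 x^{3} - 600 x^{2} - 2000 x - 2500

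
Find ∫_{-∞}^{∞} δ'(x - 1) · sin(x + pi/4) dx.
- \cos{\left(\frac{\pi}{4} + 1 \right)}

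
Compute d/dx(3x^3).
9 x^{2}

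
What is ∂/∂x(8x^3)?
24 x^{2}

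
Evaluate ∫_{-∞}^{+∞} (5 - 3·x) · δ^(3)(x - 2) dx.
0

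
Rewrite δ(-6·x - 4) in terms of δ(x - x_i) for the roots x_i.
\frac{\delta(x + 2/3)}{6}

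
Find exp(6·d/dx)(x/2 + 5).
\frac{x}{2} + 8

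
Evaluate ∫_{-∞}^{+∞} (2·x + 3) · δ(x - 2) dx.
7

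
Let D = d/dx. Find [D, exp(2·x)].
2 e^{2 x}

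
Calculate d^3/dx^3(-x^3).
-6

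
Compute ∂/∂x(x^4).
4 x^{3}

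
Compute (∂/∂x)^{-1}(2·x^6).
\frac{2 x^{7}}{7}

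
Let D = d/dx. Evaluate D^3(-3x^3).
-18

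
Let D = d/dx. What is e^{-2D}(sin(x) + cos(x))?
\sqrt{2} \cos{\left(- x + \frac{\pi}{4} + 2 \right)}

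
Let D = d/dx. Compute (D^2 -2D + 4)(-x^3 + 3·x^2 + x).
- 4 x^{3} + 18 x^{2} - 14 x + 4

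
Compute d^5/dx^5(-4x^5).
-480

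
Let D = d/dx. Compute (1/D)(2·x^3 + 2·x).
\frac{x^{4}}{2} + x^{2}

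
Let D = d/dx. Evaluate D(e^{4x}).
4 e^{4 x}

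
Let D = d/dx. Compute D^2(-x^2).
-2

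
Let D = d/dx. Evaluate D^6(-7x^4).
0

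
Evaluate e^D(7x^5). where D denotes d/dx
7 x^{5} + 35 x^{4} + 70 x^{3} + 70 x^{2} + 35 x + 7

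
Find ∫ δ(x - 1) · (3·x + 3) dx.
6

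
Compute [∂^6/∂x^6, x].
6\frac{d^{5}}{dx^{5}}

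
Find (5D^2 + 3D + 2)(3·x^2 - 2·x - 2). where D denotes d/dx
6 x^{2} + 14 x + 20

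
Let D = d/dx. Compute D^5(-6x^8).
- 40320 x^{3}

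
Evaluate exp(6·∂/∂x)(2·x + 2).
2 x + 14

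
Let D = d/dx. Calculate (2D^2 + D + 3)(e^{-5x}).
48 e^{- 5 x}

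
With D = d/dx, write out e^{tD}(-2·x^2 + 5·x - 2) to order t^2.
- 2 t^{2} - t \left(4 x - 5\right) - 2 x^{2} + 5 x - 2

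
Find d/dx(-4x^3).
- 12 x^{2}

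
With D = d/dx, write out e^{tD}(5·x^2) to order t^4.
5 t^{2} + 10 t x + 5 x^{2}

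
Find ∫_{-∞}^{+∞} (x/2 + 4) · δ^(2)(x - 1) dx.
0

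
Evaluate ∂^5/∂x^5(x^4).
0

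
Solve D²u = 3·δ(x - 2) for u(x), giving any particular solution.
\frac{3|x - 2|}{2}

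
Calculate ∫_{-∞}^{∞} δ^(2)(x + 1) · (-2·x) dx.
0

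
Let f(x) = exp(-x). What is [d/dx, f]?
- e^{- x}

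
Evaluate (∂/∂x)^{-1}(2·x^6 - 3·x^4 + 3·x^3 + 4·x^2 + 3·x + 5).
\frac{2 x^{7}}{7} - \frac{3 x^{5}}{5} + \frac{3 x^{4}}{4} + \frac{4 x^{3}}{3} + \frac{3 x^{2}}{2} + 5 x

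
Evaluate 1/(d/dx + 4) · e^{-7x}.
- \frac{e^{- 7 x}}{3}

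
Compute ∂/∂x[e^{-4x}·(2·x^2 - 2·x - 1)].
2 \left(- 4 x^{2} + 6 x + 1\right) e^{- 4 x}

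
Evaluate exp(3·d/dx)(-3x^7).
- 3 x^{7} - 63 x^{6} - 567 x^{5} - 2835 x^{4} - 8505 x^{3} - 15309 x^{2} - 15309 x - 6561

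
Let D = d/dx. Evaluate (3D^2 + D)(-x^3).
3 x \left(- x - 6\right)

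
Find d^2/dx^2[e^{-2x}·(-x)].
4 \left(1 - x\right) e^{- 2 x}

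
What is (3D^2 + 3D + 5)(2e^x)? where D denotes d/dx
22 e^{x}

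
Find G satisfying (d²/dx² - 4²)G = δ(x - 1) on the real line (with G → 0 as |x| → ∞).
-\frac{e^{-4|x - 1|}}{8}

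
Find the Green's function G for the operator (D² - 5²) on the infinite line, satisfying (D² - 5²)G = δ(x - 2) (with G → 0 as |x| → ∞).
-\frac{e^{-5|x - 2|}}{10}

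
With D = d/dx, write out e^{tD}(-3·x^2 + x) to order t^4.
- 3 t^{2} - t \left(6 x - 1\right) - 3 x^{2} + x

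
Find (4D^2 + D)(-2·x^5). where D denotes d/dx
10 x^{3} \left(- x - 16\right)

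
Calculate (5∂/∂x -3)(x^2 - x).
- 3 x^{2} + 13 x - 5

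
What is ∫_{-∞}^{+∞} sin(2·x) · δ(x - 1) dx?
\sin{\left(2 \right)}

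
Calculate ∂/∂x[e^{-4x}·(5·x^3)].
x^{2} \left(15 - 20 x\right) e^{- 4 x}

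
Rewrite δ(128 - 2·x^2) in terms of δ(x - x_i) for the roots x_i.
\frac{\delta(x - 8) + \delta(x + 8)}{32}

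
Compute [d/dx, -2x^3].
- 6 x^{2}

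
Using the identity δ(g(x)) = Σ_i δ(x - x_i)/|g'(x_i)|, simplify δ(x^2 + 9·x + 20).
\frac{\delta(x + 4) + \delta(x + 5)}{1}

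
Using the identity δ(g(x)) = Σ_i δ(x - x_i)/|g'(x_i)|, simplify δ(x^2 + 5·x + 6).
\frac{\delta(x + 2) + \delta(x + 3)}{1}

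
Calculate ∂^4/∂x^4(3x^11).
23760 x^{7}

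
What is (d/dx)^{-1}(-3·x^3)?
- \frac{3 x^{4}}{4}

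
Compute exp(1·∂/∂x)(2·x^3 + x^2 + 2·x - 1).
2 x^{3} + 7 x^{2} + 10 x + 4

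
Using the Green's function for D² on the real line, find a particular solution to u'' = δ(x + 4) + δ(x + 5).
\frac{|x + 4|}{2} + \frac{|x + 5|}{2}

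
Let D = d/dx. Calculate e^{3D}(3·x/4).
\frac{3 x}{4} + \frac{9}{4}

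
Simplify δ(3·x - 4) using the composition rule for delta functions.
\frac{\delta(x - 4/3)}{3}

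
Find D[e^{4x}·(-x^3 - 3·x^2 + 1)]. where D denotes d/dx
\left(- 4 x^{3} - 15 x^{2} - 6 x + 4\right) e^{4 x}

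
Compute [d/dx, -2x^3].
- 6 x^{2}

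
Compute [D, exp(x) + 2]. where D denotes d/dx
e^{x}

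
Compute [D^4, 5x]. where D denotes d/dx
20D^{3}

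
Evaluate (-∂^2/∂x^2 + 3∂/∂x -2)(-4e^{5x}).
48 e^{5 x}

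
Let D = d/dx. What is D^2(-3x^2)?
-6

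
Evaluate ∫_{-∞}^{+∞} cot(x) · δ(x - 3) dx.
\cot{\left(3 \right)}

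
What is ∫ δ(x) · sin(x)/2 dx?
0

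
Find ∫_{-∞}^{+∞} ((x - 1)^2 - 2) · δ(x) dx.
-1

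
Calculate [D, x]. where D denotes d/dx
1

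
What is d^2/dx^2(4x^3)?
24 x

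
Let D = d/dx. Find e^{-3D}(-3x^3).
- 3 x^{3} + 27 x^{2} - 81 x + 81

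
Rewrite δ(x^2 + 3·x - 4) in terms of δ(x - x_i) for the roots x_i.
\frac{\delta(x - 1) + \delta(x + 4)}{5}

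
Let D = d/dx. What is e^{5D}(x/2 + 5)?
\frac{x}{2} + \frac{15}{2}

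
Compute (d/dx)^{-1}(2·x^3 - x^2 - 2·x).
\frac{x^{4}}{2} - \frac{x^{3}}{3} - x^{2}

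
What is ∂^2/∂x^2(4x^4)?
48 x^{2}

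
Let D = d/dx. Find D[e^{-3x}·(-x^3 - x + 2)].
\left(3 x^{3} - 3 x^{2} + 3 x - 7\right) e^{- 3 x}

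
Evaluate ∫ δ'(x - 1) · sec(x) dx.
- \tan{\left(1 \right)} \sec{\left(1 \right)}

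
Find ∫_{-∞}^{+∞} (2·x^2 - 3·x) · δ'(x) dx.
3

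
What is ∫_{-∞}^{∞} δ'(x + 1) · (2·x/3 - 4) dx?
- \frac{2}{3}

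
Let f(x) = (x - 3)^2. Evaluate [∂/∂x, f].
2 x - 6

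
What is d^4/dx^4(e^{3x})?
81 e^{3 x}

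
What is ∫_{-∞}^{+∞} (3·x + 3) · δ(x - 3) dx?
12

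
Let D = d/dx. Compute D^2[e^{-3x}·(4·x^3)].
12 x \left(3 x^{2} - 6 x + 2\right) e^{- 3 x}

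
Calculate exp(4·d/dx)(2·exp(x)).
2 e^{x + 4}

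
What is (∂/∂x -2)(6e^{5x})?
18 e^{5 x}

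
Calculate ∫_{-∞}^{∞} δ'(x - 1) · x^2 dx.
-2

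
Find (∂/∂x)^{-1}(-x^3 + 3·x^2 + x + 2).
- \frac{x^{4}}{4} + x^{3} + \frac{x^{2}}{2} + 2 x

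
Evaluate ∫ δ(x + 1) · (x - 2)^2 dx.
9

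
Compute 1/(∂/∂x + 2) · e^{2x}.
\frac{e^{2 x}}{4}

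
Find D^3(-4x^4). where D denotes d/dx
- 96 x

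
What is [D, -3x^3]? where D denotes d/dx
- 9 x^{2}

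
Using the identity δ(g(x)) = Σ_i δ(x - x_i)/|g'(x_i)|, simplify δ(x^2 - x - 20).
\frac{\delta(x + 4) + \delta(x - 5)}{9}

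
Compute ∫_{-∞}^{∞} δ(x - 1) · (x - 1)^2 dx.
0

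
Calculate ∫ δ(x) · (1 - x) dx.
1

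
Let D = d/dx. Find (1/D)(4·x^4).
\frac{4 x^{5}}{5}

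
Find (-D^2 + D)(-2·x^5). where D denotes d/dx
10 x^{3} \left(4 - x\right)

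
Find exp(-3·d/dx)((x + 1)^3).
x^{3} - 6 x^{2} + 12 x - 8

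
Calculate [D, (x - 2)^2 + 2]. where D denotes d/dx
2 x - 4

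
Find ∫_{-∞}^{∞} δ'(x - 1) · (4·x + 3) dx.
-4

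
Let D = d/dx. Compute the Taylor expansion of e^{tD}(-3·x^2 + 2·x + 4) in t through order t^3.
- 3 t^{2} - 2 t \left(3 x - 1\right) - 3 x^{2} + 2 x + 4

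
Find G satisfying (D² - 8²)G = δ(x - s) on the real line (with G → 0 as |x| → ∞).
-\frac{e^{-8|x-s|}}{16}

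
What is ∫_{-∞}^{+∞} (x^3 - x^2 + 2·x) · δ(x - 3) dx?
24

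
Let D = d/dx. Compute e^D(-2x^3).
- 2 x^{3} - 6 x^{2} - 6 x - 2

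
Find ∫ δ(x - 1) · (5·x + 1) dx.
6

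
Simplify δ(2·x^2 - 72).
\frac{\delta(x - 6) + \delta(x + 6)}{24}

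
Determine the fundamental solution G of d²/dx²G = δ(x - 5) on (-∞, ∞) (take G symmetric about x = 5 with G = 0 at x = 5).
\frac{|x - 5|}{2}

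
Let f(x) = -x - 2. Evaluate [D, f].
-1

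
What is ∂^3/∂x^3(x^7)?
210 x^{4}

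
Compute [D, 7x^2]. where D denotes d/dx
14 x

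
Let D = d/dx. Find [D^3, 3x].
9D^{2}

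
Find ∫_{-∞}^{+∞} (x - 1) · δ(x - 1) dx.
0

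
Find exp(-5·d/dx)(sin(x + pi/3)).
\sin{\left(x - 5 + \frac{\pi}{3} \right)}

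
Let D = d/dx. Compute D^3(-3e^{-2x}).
24 e^{- 2 x}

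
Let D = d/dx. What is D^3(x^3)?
6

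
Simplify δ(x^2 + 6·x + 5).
\frac{\delta(x + 1) + \delta(x + 5)}{4}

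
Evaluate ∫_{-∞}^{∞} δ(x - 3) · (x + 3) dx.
6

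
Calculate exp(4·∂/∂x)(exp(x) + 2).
e^{x + 4} + 2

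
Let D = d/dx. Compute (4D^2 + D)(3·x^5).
15 x^{3} \left(x + 16\right)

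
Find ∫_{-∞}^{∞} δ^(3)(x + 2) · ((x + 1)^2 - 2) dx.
0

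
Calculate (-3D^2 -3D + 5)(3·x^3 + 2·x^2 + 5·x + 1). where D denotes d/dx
15 x^{3} - 17 x^{2} - 41 x - 22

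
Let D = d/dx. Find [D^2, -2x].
-4D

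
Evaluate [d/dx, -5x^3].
- 15 x^{2}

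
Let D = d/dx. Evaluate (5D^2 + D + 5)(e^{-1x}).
9 e^{- x}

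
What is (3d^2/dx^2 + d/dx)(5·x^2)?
10 x + 30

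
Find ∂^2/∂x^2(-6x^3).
- 36 x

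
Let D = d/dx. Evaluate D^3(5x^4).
120 x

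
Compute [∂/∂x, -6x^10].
- 60 x^{9}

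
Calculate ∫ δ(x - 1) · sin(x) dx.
\sin{\left(1 \right)}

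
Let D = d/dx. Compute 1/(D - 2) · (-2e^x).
2 e^{x}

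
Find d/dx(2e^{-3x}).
- 6 e^{- 3 x}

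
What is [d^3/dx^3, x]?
3\frac{d^{2}}{dx^{2}}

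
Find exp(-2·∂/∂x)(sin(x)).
\sin{\left(x - 2 \right)}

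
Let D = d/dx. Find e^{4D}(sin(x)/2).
\frac{\sin{\left(x + 4 \right)}}{2}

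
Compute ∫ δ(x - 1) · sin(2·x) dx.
\sin{\left(2 \right)}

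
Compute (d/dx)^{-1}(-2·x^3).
- \frac{x^{4}}{2}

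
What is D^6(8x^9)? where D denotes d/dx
483840 x^{3}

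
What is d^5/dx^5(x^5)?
120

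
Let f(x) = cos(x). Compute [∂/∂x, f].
- \sin{\left(x \right)}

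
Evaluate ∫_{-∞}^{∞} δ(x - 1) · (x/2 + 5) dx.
\frac{11}{2}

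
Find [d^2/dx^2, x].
2\frac{d}{dx}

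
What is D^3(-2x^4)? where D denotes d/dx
- 48 x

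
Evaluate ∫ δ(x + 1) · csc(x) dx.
- \csc{\left(1 \right)}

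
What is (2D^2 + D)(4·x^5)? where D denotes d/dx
20 x^{3} \left(x + 8\right)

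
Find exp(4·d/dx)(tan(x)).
\tan{\left(x + 4 \right)}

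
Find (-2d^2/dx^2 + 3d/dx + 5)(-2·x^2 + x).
- 10 x^{2} - 7 x + 11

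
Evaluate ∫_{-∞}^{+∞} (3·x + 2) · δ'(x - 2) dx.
-3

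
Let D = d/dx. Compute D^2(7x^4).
84 x^{2}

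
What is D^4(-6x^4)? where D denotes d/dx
-144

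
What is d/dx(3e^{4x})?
12 e^{4 x}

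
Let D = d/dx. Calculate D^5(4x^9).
60480 x^{4}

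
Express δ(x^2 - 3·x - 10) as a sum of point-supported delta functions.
\frac{\delta(x - 5) + \delta(x + 2)}{7}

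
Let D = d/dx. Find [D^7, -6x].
-42D^{6}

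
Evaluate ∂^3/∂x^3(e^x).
e^{x}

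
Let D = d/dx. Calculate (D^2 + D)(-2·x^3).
6 x \left(- x - 2\right)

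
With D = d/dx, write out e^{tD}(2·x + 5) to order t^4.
2 t + 2 x + 5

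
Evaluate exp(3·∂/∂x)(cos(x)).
\cos{\left(x + 3 \right)}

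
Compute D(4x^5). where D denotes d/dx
20 x^{4}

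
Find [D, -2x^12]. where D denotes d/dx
- 24 x^{11}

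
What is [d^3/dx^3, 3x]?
9\frac{d^{2}}{dx^{2}}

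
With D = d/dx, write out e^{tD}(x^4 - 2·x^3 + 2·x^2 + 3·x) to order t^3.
t^{3} \left(4 x - 2\right) + t^{2} \left(6 x^{2} - 6 x + 2\right) + t \left(4 x^{3} - 6 x^{2} + 4 x + 3\right) + x^{4} - 2 x^{3} + 2 x^{2} + 3 x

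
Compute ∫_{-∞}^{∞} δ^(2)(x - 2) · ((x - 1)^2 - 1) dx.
2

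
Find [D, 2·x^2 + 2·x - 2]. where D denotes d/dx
4 x + 2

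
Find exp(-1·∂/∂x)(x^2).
x^{2} - 2 x + 1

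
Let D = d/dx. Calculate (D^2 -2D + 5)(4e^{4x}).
52 e^{4 x}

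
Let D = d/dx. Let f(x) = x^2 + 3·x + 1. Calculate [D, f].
2 x + 3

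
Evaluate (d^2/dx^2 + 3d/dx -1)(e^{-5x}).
9 e^{- 5 x}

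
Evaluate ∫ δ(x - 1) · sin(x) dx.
\sin{\left(1 \right)}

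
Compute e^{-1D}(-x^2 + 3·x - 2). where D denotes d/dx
- x^{2} + 5 x - 6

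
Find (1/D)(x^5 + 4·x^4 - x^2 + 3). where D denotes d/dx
\frac{x^{6}}{6} + \frac{4 x^{5}}{5} - \frac{x^{3}}{3} + 3 x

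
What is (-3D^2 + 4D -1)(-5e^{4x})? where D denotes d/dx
165 e^{4 x}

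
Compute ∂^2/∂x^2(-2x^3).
- 12 x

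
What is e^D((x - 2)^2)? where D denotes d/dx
x^{2} - 2 x + 1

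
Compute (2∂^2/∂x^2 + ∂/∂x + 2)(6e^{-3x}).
102 e^{- 3 x}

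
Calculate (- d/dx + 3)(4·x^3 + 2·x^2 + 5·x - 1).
12 x^{3} - 6 x^{2} + 11 x - 8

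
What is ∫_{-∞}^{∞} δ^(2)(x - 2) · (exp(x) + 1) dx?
e^{2}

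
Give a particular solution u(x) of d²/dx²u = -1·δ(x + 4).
-\frac{|x + 4|}{2}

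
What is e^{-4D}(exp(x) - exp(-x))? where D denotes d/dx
- e^{4 - x} + e^{x - 4}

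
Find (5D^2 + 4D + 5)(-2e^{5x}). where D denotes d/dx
- 300 e^{5 x}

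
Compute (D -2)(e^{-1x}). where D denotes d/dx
- 3 e^{- x}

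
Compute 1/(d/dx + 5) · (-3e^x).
- \frac{e^{x}}{2}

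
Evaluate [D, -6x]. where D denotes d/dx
-6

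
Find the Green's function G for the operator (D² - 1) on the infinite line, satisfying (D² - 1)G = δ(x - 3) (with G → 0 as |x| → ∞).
-\frac{e^{-|x - 3|}}{2}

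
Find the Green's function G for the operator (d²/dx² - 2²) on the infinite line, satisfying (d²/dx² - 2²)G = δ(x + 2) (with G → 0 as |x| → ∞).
-\frac{e^{-2|x + 2|}}{4}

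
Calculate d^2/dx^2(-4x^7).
- 168 x^{5}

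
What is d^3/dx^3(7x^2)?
0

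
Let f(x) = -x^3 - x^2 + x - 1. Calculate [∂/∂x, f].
- 3 x^{2} - 2 x + 1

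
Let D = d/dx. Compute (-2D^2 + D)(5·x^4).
20 x^{2} \left(x - 6\right)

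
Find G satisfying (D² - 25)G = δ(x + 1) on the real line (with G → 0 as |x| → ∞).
-\frac{e^{-5|x + 1|}}{10}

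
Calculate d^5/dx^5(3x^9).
45360 x^{4}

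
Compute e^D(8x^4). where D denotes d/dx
8 x^{4} + 32 x^{3} + 48 x^{2} + 32 x + 8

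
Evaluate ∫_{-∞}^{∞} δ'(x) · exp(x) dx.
-1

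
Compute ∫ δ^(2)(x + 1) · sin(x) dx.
\sin{\left(1 \right)}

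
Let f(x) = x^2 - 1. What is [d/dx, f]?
2 x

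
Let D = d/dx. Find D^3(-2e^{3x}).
- 54 e^{3 x}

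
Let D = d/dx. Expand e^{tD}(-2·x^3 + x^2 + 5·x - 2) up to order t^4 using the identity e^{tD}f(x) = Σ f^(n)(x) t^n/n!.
- 2 t^{3} + t^{2} \left(1 - 6 x\right) + t \left(- 6 x^{2} + 2 x + 5\right) - 2 x^{3} + x^{2} + 5 x - 2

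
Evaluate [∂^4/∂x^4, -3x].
-12\frac{d^{3}}{dx^{3}}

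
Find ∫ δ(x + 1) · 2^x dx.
\frac{1}{2}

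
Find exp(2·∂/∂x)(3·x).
3 x + 6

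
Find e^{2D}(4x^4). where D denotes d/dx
4 x^{4} + 32 x^{3} + 96 x^{2} + 128 x + 64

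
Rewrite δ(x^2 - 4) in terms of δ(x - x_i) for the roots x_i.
\frac{\delta(x - 2) + \delta(x + 2)}{4}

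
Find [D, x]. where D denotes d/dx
1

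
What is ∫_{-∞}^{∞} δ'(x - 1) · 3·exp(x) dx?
- 3 e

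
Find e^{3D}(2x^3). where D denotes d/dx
2 x^{3} + 18 x^{2} + 54 x + 54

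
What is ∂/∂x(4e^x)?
4 e^{x}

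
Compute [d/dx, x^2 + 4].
2 x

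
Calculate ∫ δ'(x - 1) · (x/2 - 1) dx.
- \frac{1}{2}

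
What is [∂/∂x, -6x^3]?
- 18 x^{2}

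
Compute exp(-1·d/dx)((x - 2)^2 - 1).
x^{2} - 6 x + 8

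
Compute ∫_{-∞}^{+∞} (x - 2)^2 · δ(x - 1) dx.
1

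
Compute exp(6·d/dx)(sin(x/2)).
\sin{\left(\frac{x}{2} + 3 \right)}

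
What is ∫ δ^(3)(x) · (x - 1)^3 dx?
-6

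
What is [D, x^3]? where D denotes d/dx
3 x^{2}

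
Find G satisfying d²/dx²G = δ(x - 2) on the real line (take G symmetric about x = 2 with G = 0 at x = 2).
\frac{|x - 2|}{2}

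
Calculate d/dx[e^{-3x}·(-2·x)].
2 \left(3 x - 1\right) e^{- 3 x}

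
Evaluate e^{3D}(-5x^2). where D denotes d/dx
- 5 x^{2} - 30 x - 45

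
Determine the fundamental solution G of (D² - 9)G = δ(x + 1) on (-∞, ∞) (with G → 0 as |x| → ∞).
-\frac{e^{-3|x + 1|}}{6}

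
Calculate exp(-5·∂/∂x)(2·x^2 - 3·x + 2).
2 x^{2} - 23 x + 67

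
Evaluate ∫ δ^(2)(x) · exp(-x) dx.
1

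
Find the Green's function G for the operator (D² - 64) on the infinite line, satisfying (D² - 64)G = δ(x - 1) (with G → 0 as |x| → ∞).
-\frac{e^{-8|x - 1|}}{16}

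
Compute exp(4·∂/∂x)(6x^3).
6 x^{3} + 72 x^{2} + 288 x + 384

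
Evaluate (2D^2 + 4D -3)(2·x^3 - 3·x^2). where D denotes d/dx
- 6 x^{3} + 33 x^{2} - 12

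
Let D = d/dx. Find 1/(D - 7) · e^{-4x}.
- \frac{e^{- 4 x}}{11}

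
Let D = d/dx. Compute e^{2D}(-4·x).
- 4 x - 8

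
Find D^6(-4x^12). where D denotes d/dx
- 2661120 x^{6}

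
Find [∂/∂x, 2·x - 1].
2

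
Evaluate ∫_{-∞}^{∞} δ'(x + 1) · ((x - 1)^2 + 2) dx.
4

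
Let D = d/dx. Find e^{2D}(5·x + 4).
5 x + 14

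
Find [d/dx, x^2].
2 x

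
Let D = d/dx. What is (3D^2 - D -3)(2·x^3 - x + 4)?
- 6 x^{3} - 6 x^{2} + 39 x - 11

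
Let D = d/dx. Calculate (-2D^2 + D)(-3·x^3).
9 x \left(4 - x\right)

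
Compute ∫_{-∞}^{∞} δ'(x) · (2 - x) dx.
1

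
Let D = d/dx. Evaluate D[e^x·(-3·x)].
3 \left(- x - 1\right) e^{x}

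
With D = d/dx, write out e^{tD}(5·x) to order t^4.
5 t + 5 x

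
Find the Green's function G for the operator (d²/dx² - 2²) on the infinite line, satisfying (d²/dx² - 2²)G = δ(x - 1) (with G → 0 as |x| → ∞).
-\frac{e^{-2|x - 1|}}{4}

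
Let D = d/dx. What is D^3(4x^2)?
0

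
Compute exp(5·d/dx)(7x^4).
7 x^{4} + 140 x^{3} + 1050 x^{2} + 3500 x + 4375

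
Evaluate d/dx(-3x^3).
- 9 x^{2}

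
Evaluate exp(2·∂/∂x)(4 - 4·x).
- 4 x - 4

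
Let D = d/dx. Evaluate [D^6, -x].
-6D^{5}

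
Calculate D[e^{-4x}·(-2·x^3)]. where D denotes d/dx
x^{2} \left(8 x - 6\right) e^{- 4 x}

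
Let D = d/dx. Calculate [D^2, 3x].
6D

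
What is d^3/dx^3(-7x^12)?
- 9240 x^{9}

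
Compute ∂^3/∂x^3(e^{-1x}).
- e^{- x}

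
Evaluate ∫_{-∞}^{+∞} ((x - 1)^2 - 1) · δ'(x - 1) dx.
0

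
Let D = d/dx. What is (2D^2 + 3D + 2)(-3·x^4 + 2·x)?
- 6 x^{4} - 36 x^{3} - 72 x^{2} + 4 x + 6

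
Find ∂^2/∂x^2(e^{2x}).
4 e^{2 x}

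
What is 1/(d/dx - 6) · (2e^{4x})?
- e^{4 x}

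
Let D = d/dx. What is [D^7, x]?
7D^{6}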